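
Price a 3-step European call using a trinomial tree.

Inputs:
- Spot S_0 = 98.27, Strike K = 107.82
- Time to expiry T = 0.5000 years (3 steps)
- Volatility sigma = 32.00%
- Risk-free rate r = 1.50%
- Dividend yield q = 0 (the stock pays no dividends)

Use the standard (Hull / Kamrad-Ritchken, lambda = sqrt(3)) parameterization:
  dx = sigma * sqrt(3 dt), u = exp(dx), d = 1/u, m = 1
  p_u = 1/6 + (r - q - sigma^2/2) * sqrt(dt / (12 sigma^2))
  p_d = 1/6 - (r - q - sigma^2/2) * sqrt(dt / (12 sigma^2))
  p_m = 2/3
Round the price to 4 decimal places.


Answer: Price = V(0,0) = 5.8062

Derivation:
dt = T/N = 0.166667; dx = sigma*sqrt(3*dt) = 0.226274
u = exp(dx) = 1.253919; d = 1/u = 0.797499
p_u = 0.153335, p_m = 0.666667, p_d = 0.179999
Discount per step: exp(-r*dt) = 0.997503
Stock lattice S(k, j) with j the centered position index:
  k=0: S(0,+0) = 98.2700
  k=1: S(1,-1) = 78.3703; S(1,+0) = 98.2700; S(1,+1) = 123.2227
  k=2: S(2,-2) = 62.5002; S(2,-1) = 78.3703; S(2,+0) = 98.2700; S(2,+1) = 123.2227; S(2,+2) = 154.5113
  k=3: S(3,-3) = 49.8439; S(3,-2) = 62.5002; S(3,-1) = 78.3703; S(3,+0) = 98.2700; S(3,+1) = 123.2227; S(3,+2) = 154.5113; S(3,+3) = 193.7447
Terminal payoffs V(N, j) = max(S_T - K, 0):
  V(3,-3) = 0.000000; V(3,-2) = 0.000000; V(3,-1) = 0.000000; V(3,+0) = 0.000000; V(3,+1) = 15.402660; V(3,+2) = 46.691284; V(3,+3) = 85.924698
Backward induction: V(k, j) = exp(-r*dt) * [p_u * V(k+1, j+1) + p_m * V(k+1, j) + p_d * V(k+1, j-1)]
  V(2,-2) = exp(-r*dt) * [p_u*0.000000 + p_m*0.000000 + p_d*0.000000] = 0.000000
  V(2,-1) = exp(-r*dt) * [p_u*0.000000 + p_m*0.000000 + p_d*0.000000] = 0.000000
  V(2,+0) = exp(-r*dt) * [p_u*15.402660 + p_m*0.000000 + p_d*0.000000] = 2.355866
  V(2,+1) = exp(-r*dt) * [p_u*46.691284 + p_m*15.402660 + p_d*0.000000] = 17.384322
  V(2,+2) = exp(-r*dt) * [p_u*85.924698 + p_m*46.691284 + p_d*15.402660] = 46.957681
  V(1,-1) = exp(-r*dt) * [p_u*2.355866 + p_m*0.000000 + p_d*0.000000] = 0.360334
  V(1,+0) = exp(-r*dt) * [p_u*17.384322 + p_m*2.355866 + p_d*0.000000] = 4.225621
  V(1,+1) = exp(-r*dt) * [p_u*46.957681 + p_m*17.384322 + p_d*2.355866] = 19.165870
  V(0,+0) = exp(-r*dt) * [p_u*19.165870 + p_m*4.225621 + p_d*0.360334] = 5.806201


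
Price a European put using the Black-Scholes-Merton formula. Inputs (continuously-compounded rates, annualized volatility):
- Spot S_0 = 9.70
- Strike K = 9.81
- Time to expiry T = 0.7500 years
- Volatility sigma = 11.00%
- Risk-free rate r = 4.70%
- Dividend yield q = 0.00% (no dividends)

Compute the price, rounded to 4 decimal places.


d1 = (ln(S/K) + (r - q + 0.5*sigma^2) * T) / (sigma * sqrt(T)) = 0.29928906
d2 = d1 - sigma * sqrt(T) = 0.20402626
exp(-rT) = 0.96536405; exp(-qT) = 1.00000000
P = K * exp(-rT) * N(-d2) - S_0 * exp(-qT) * N(-d1)
N(-d1) = 0.38235975; N(-d2) = 0.41916649
P = 9.8100 * 0.96536405 * 0.41916649 - 9.7000 * 1.00000000 * 0.38235975 = 0.2607

Answer: Price = 0.2607


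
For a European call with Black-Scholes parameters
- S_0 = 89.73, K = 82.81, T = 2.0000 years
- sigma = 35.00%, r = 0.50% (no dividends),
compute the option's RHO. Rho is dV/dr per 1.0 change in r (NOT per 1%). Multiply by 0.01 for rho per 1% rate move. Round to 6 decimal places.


d1 = 0.4298327049; d2 = -0.0651420420
phi(d1) = 0.3637397607; exp(-qT) = 1.0000000000; exp(-rT) = 0.9900498337
N(d2) = 0.4740304534
Rho = K*T*exp(-rT)*N(d2) = 82.8100 * 2.0000 * 0.9900498337 * 0.4740304534 = 77.727747

Answer: Rho = 77.727747


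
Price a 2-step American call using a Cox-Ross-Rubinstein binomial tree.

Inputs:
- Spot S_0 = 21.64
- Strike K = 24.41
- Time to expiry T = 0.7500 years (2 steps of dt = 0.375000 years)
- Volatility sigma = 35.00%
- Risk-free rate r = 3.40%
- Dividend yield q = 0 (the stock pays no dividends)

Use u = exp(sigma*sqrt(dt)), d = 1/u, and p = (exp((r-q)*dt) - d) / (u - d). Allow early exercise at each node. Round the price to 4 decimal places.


dt = T/N = 0.375000
u = exp(sigma*sqrt(dt)) = 1.239032; d = 1/u = 0.807082
p = (exp((r-q)*dt) - d) / (u - d) = 0.476328
Discount per step: exp(-r*dt) = 0.987331
Stock lattice S(k, i) with i counting down-moves:
  k=0: S(0,0) = 21.6400
  k=1: S(1,0) = 26.8127; S(1,1) = 17.4652
  k=2: S(2,0) = 33.2217; S(2,1) = 21.6400; S(2,2) = 14.0959
Terminal payoffs V(N, i) = max(S_T - K, 0):
  V(2,0) = 8.811729; V(2,1) = 0.000000; V(2,2) = 0.000000
Backward induction: V(k, i) = exp(-r*dt) * [p * V(k+1, i) + (1-p) * V(k+1, i+1)]; then take max(V_cont, immediate exercise) for American.
  V(1,0) = exp(-r*dt) * [p*8.811729 + (1-p)*0.000000] = 4.144097; exercise = 2.402650; V(1,0) = max -> 4.144097
  V(1,1) = exp(-r*dt) * [p*0.000000 + (1-p)*0.000000] = 0.000000; exercise = 0.000000; V(1,1) = max -> 0.000000
  V(0,0) = exp(-r*dt) * [p*4.144097 + (1-p)*0.000000] = 1.948941; exercise = 0.000000; V(0,0) = max -> 1.948941

Answer: Price = V(0,0) = 1.9489


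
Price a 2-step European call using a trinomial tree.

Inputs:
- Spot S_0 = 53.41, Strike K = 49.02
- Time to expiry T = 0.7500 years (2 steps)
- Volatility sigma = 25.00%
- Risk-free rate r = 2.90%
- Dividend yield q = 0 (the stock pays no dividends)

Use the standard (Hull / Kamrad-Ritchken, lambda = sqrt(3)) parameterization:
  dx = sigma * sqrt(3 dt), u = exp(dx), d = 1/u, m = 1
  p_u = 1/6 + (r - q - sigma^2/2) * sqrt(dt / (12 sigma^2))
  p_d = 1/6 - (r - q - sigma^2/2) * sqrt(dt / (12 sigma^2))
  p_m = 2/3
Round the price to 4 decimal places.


dt = T/N = 0.375000; dx = sigma*sqrt(3*dt) = 0.265165
u = exp(dx) = 1.303646; d = 1/u = 0.767079
p_u = 0.165076, p_m = 0.666667, p_d = 0.168258
Discount per step: exp(-r*dt) = 0.989184
Stock lattice S(k, j) with j the centered position index:
  k=0: S(0,+0) = 53.4100
  k=1: S(1,-1) = 40.9697; S(1,+0) = 53.4100; S(1,+1) = 69.6277
  k=2: S(2,-2) = 31.4270; S(2,-1) = 40.9697; S(2,+0) = 53.4100; S(2,+1) = 69.6277; S(2,+2) = 90.7699
Terminal payoffs V(N, j) = max(S_T - K, 0):
  V(2,-2) = 0.000000; V(2,-1) = 0.000000; V(2,+0) = 4.390000; V(2,+1) = 20.607739; V(2,+2) = 41.749932
Backward induction: V(k, j) = exp(-r*dt) * [p_u * V(k+1, j+1) + p_m * V(k+1, j) + p_d * V(k+1, j-1)]
  V(1,-1) = exp(-r*dt) * [p_u*4.390000 + p_m*0.000000 + p_d*0.000000] = 0.716844
  V(1,+0) = exp(-r*dt) * [p_u*20.607739 + p_m*4.390000 + p_d*0.000000] = 6.260054
  V(1,+1) = exp(-r*dt) * [p_u*41.749932 + p_m*20.607739 + p_d*4.390000] = 21.137913
  V(0,+0) = exp(-r*dt) * [p_u*21.137913 + p_m*6.260054 + p_d*0.716844] = 7.699154

Answer: Price = V(0,0) = 7.6992


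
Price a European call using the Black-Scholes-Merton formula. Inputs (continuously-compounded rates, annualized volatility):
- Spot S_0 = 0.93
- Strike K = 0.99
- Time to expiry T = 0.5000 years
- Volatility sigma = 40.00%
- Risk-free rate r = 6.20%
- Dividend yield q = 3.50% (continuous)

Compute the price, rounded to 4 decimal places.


Answer: Price = 0.0840

Derivation:
d1 = (ln(S/K) + (r - q + 0.5*sigma^2) * T) / (sigma * sqrt(T)) = -0.03189178
d2 = d1 - sigma * sqrt(T) = -0.31473449
exp(-rT) = 0.96947557; exp(-qT) = 0.98265224
C = S_0 * exp(-qT) * N(d1) - K * exp(-rT) * N(d2)
N(d1) = 0.48727918; N(d2) = 0.37648163
C = 0.9300 * 0.98265224 * 0.48727918 - 0.9900 * 0.96947557 * 0.37648163 = 0.0840


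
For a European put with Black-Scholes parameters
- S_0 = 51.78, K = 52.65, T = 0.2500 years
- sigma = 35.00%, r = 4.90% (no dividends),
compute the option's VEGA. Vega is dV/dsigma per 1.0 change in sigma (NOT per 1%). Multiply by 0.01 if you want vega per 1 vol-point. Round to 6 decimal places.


Answer: Vega = 10.308599

Derivation:
d1 = 0.0622870614; d2 = -0.1127129386
phi(d1) = 0.3981691467; exp(-qT) = 1.0000000000; exp(-rT) = 0.9878247258
Vega = S * exp(-qT) * phi(d1) * sqrt(T) = 51.7800 * 1.0000000000 * 0.3981691467 * 0.5000000000 = 10.308599


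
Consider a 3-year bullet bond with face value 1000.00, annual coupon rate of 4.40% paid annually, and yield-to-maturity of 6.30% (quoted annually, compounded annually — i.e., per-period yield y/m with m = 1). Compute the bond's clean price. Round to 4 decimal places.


Coupon per period c = face * coupon_rate / m = 44.000000
Periods per year m = 1; per-period yield y/m = 0.063000
Number of cashflows N = 3
Cashflows (t years, CF_t, discount factor 1/(1+y/m)^(m*t), PV):
  t = 1.0000: CF_t = 44.000000, DF = 0.940734, PV = 41.392286
  t = 2.0000: CF_t = 44.000000, DF = 0.884980, PV = 38.939121
  t = 3.0000: CF_t = 1044.000000, DF = 0.832531, PV = 869.161949
Price P = sum_t PV_t = 949.493356

Answer: Price = 949.4934


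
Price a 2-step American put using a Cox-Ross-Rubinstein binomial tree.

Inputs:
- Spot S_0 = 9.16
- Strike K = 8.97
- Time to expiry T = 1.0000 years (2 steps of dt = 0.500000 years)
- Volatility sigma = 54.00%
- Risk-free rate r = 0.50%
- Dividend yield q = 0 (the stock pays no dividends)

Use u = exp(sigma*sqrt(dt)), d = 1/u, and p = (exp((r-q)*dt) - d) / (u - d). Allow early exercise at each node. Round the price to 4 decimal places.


Answer: Price = V(0,0) = 1.6347

Derivation:
dt = T/N = 0.500000
u = exp(sigma*sqrt(dt)) = 1.464974; d = 1/u = 0.682606
p = (exp((r-q)*dt) - d) / (u - d) = 0.408883
Discount per step: exp(-r*dt) = 0.997503
Stock lattice S(k, i) with i counting down-moves:
  k=0: S(0,0) = 9.1600
  k=1: S(1,0) = 13.4192; S(1,1) = 6.2527
  k=2: S(2,0) = 19.6587; S(2,1) = 9.1600; S(2,2) = 4.2681
Terminal payoffs V(N, i) = max(K - S_T, 0):
  V(2,0) = 0.000000; V(2,1) = 0.000000; V(2,2) = 4.701891
Backward induction: V(k, i) = exp(-r*dt) * [p * V(k+1, i) + (1-p) * V(k+1, i+1)]; then take max(V_cont, immediate exercise) for American.
  V(1,0) = exp(-r*dt) * [p*0.000000 + (1-p)*0.000000] = 0.000000; exercise = 0.000000; V(1,0) = max -> 0.000000
  V(1,1) = exp(-r*dt) * [p*0.000000 + (1-p)*4.701891] = 2.772427; exercise = 2.717330; V(1,1) = max -> 2.772427
  V(0,0) = exp(-r*dt) * [p*0.000000 + (1-p)*2.772427] = 1.634736; exercise = 0.000000; V(0,0) = max -> 1.634736


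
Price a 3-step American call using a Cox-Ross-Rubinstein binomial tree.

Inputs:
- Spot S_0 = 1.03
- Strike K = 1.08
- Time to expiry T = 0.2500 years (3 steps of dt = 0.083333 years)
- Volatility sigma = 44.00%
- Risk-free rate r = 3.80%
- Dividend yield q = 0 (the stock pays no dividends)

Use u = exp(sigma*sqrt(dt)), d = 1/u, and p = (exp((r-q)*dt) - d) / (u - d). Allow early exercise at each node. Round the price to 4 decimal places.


dt = T/N = 0.083333
u = exp(sigma*sqrt(dt)) = 1.135436; d = 1/u = 0.880719
p = (exp((r-q)*dt) - d) / (u - d) = 0.480740
Discount per step: exp(-r*dt) = 0.996838
Stock lattice S(k, i) with i counting down-moves:
  k=0: S(0,0) = 1.0300
  k=1: S(1,0) = 1.1695; S(1,1) = 0.9071
  k=2: S(2,0) = 1.3279; S(2,1) = 1.0300; S(2,2) = 0.7989
  k=3: S(3,0) = 1.5077; S(3,1) = 1.1695; S(3,2) = 0.9071; S(3,3) = 0.7036
Terminal payoffs V(N, i) = max(S_T - K, 0):
  V(3,0) = 0.427737; V(3,1) = 0.089499; V(3,2) = 0.000000; V(3,3) = 0.000000
Backward induction: V(k, i) = exp(-r*dt) * [p * V(k+1, i) + (1-p) * V(k+1, i+1)]; then take max(V_cont, immediate exercise) for American.
  V(2,0) = exp(-r*dt) * [p*0.427737 + (1-p)*0.089499] = 0.251307; exercise = 0.247892; V(2,0) = max -> 0.251307
  V(2,1) = exp(-r*dt) * [p*0.089499 + (1-p)*0.000000] = 0.042890; exercise = 0.000000; V(2,1) = max -> 0.042890
  V(2,2) = exp(-r*dt) * [p*0.000000 + (1-p)*0.000000] = 0.000000; exercise = 0.000000; V(2,2) = max -> 0.000000
  V(1,0) = exp(-r*dt) * [p*0.251307 + (1-p)*0.042890] = 0.142632; exercise = 0.089499; V(1,0) = max -> 0.142632
  V(1,1) = exp(-r*dt) * [p*0.042890 + (1-p)*0.000000] = 0.020554; exercise = 0.000000; V(1,1) = max -> 0.020554
  V(0,0) = exp(-r*dt) * [p*0.142632 + (1-p)*0.020554] = 0.078991; exercise = 0.000000; V(0,0) = max -> 0.078991

Answer: Price = V(0,0) = 0.0790


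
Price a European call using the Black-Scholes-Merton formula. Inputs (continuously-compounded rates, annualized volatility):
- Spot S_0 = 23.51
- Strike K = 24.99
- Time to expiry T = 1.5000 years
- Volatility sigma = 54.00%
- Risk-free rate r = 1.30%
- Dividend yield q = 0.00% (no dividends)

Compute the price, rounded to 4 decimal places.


d1 = (ln(S/K) + (r - q + 0.5*sigma^2) * T) / (sigma * sqrt(T)) = 0.26785642
d2 = d1 - sigma * sqrt(T) = -0.39350581
exp(-rT) = 0.98068890; exp(-qT) = 1.00000000
C = S_0 * exp(-qT) * N(d1) - K * exp(-rT) * N(d2)
N(d1) = 0.60559508; N(d2) = 0.34697297
C = 23.5100 * 1.00000000 * 0.60559508 - 24.9900 * 0.98068890 * 0.34697297 = 5.7341

Answer: Price = 5.7341


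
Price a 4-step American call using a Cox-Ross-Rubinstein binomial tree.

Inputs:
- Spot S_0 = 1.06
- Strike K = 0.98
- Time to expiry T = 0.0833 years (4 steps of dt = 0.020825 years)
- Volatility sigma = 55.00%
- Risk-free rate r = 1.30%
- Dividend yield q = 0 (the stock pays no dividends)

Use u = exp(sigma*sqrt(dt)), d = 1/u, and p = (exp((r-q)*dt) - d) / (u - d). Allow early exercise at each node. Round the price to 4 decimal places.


dt = T/N = 0.020825
u = exp(sigma*sqrt(dt)) = 1.082605; d = 1/u = 0.923698
p = (exp((r-q)*dt) - d) / (u - d) = 0.481872
Discount per step: exp(-r*dt) = 0.999729
Stock lattice S(k, i) with i counting down-moves:
  k=0: S(0,0) = 1.0600
  k=1: S(1,0) = 1.1476; S(1,1) = 0.9791
  k=2: S(2,0) = 1.2424; S(2,1) = 1.0600; S(2,2) = 0.9044
  k=3: S(3,0) = 1.3450; S(3,1) = 1.1476; S(3,2) = 0.9791; S(3,3) = 0.8354
  k=4: S(4,0) = 1.4561; S(4,1) = 1.2424; S(4,2) = 1.0600; S(4,3) = 0.9044; S(4,4) = 0.7717
Terminal payoffs V(N, i) = max(S_T - K, 0):
  V(4,0) = 0.476080; V(4,1) = 0.262355; V(4,2) = 0.080000; V(4,3) = 0.000000; V(4,4) = 0.000000
Backward induction: V(k, i) = exp(-r*dt) * [p * V(k+1, i) + (1-p) * V(k+1, i+1)]; then take max(V_cont, immediate exercise) for American.
  V(3,0) = exp(-r*dt) * [p*0.476080 + (1-p)*0.262355] = 0.365244; exercise = 0.364979; V(3,0) = max -> 0.365244
  V(3,1) = exp(-r*dt) * [p*0.262355 + (1-p)*0.080000] = 0.167826; exercise = 0.167561; V(3,1) = max -> 0.167826
  V(3,2) = exp(-r*dt) * [p*0.080000 + (1-p)*0.000000] = 0.038539; exercise = 0.000000; V(3,2) = max -> 0.038539
  V(3,3) = exp(-r*dt) * [p*0.000000 + (1-p)*0.000000] = 0.000000; exercise = 0.000000; V(3,3) = max -> 0.000000
  V(2,0) = exp(-r*dt) * [p*0.365244 + (1-p)*0.167826] = 0.262885; exercise = 0.262355; V(2,0) = max -> 0.262885
  V(2,1) = exp(-r*dt) * [p*0.167826 + (1-p)*0.038539] = 0.100812; exercise = 0.080000; V(2,1) = max -> 0.100812
  V(2,2) = exp(-r*dt) * [p*0.038539 + (1-p)*0.000000] = 0.018566; exercise = 0.000000; V(2,2) = max -> 0.018566
  V(1,0) = exp(-r*dt) * [p*0.262885 + (1-p)*0.100812] = 0.178862; exercise = 0.167561; V(1,0) = max -> 0.178862
  V(1,1) = exp(-r*dt) * [p*0.100812 + (1-p)*0.018566] = 0.058182; exercise = 0.000000; V(1,1) = max -> 0.058182
  V(0,0) = exp(-r*dt) * [p*0.178862 + (1-p)*0.058182] = 0.116303; exercise = 0.080000; V(0,0) = max -> 0.116303

Answer: Price = V(0,0) = 0.1163


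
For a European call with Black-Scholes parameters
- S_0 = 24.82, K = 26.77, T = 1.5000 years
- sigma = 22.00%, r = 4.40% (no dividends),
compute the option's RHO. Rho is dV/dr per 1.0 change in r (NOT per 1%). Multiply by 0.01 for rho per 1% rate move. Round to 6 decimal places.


Answer: Rho = 16.251064

Derivation:
d1 = 0.0989739424; d2 = -0.1704699293
phi(d1) = 0.3969930702; exp(-qT) = 1.0000000000; exp(-rT) = 0.9361308643
N(d2) = 0.4323202906
Rho = K*T*exp(-rT)*N(d2) = 26.7700 * 1.5000 * 0.9361308643 * 0.4323202906 = 16.251064


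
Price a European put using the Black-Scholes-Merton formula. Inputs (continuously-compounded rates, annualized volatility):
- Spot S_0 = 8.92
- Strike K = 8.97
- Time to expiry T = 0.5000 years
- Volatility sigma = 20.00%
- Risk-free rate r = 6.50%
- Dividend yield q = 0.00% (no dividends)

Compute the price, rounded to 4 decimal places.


Answer: Price = 0.3867

Derivation:
d1 = (ln(S/K) + (r - q + 0.5*sigma^2) * T) / (sigma * sqrt(T)) = 0.26099503
d2 = d1 - sigma * sqrt(T) = 0.11957367
exp(-rT) = 0.96802245; exp(-qT) = 1.00000000
P = K * exp(-rT) * N(-d2) - S_0 * exp(-qT) * N(-d1)
N(-d1) = 0.39704817; N(-d2) = 0.45241044
P = 8.9700 * 0.96802245 * 0.45241044 - 8.9200 * 1.00000000 * 0.39704817 = 0.3867


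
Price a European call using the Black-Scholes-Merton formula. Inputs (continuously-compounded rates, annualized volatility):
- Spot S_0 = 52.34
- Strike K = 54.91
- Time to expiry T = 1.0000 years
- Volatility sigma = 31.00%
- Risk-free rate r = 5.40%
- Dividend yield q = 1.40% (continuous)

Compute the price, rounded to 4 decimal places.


Answer: Price = 6.1794

Derivation:
d1 = (ln(S/K) + (r - q + 0.5*sigma^2) * T) / (sigma * sqrt(T)) = 0.12940457
d2 = d1 - sigma * sqrt(T) = -0.18059543
exp(-rT) = 0.94743211; exp(-qT) = 0.98609754
C = S_0 * exp(-qT) * N(d1) - K * exp(-rT) * N(d2)
N(d1) = 0.55148123; N(d2) = 0.42834257
C = 52.3400 * 0.98609754 * 0.55148123 - 54.9100 * 0.94743211 * 0.42834257 = 6.1794


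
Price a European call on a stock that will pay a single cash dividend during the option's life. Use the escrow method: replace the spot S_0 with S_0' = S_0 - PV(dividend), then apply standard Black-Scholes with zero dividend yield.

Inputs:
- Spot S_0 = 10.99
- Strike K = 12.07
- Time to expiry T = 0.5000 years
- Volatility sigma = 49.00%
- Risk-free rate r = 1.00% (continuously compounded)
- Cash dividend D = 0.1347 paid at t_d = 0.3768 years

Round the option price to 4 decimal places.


Answer: Price = 1.0611

Derivation:
PV(D) = D * exp(-r * t_d) = 0.1347 * 0.99623909 = 0.13419341
S_0' = S_0 - PV(D) = 10.9900 - 0.13419341 = 10.85580659
d1 = (ln(S_0'/K) + (r + sigma^2/2)*T) / (sigma*sqrt(T)) = -0.11832618
d2 = d1 - sigma*sqrt(T) = -0.46480850
exp(-rT) = 0.99501248
N(d1) = 0.45290461; N(d2) = 0.32103430
C = S_0' * N(d1) - K * exp(-rT) * N(d2) = 10.85580659 * 0.45290461 - 12.0700 * 0.99501248 * 0.32103430 = 1.0611


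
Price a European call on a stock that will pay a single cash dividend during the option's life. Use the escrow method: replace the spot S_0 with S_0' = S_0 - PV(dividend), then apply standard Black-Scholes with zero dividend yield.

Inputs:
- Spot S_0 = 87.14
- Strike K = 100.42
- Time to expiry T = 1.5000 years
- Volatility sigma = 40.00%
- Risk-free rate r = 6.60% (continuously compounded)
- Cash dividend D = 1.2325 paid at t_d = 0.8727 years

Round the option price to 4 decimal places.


PV(D) = D * exp(-r * t_d) = 1.2325 * 0.94402918 = 1.16351597
S_0' = S_0 - PV(D) = 87.1400 - 1.16351597 = 85.97648403
d1 = (ln(S_0'/K) + (r + sigma^2/2)*T) / (sigma*sqrt(T)) = 0.13005245
d2 = d1 - sigma*sqrt(T) = -0.35984550
exp(-rT) = 0.90574271
N(d1) = 0.55173753; N(d2) = 0.35948134
C = S_0' * N(d1) - K * exp(-rT) * N(d2) = 85.97648403 * 0.55173753 - 100.4200 * 0.90574271 * 0.35948134 = 14.7399

Answer: Price = 14.7399


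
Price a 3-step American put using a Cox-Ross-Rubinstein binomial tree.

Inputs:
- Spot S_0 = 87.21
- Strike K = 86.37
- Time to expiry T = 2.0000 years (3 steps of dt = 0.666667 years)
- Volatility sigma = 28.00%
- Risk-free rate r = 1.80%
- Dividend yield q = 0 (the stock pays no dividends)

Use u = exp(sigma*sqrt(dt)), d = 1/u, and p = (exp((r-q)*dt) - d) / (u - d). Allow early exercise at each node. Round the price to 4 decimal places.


Answer: Price = V(0,0) = 12.9008

Derivation:
dt = T/N = 0.666667
u = exp(sigma*sqrt(dt)) = 1.256863; d = 1/u = 0.795632
p = (exp((r-q)*dt) - d) / (u - d) = 0.469267
Discount per step: exp(-r*dt) = 0.988072
Stock lattice S(k, i) with i counting down-moves:
  k=0: S(0,0) = 87.2100
  k=1: S(1,0) = 109.6110; S(1,1) = 69.3870
  k=2: S(2,0) = 137.7661; S(2,1) = 87.2100; S(2,2) = 55.2065
  k=3: S(3,0) = 173.1531; S(3,1) = 109.6110; S(3,2) = 69.3870; S(3,3) = 43.9240
Terminal payoffs V(N, i) = max(K - S_T, 0):
  V(3,0) = 0.000000; V(3,1) = 0.000000; V(3,2) = 16.982970; V(3,3) = 42.445956
Backward induction: V(k, i) = exp(-r*dt) * [p * V(k+1, i) + (1-p) * V(k+1, i+1)]; then take max(V_cont, immediate exercise) for American.
  V(2,0) = exp(-r*dt) * [p*0.000000 + (1-p)*0.000000] = 0.000000; exercise = 0.000000; V(2,0) = max -> 0.000000
  V(2,1) = exp(-r*dt) * [p*0.000000 + (1-p)*16.982970] = 8.905909; exercise = 0.000000; V(2,1) = max -> 8.905909
  V(2,2) = exp(-r*dt) * [p*16.982970 + (1-p)*42.445956] = 30.133242; exercise = 31.163488; V(2,2) = max -> 31.163488
  V(1,0) = exp(-r*dt) * [p*0.000000 + (1-p)*8.905909] = 4.670280; exercise = 0.000000; V(1,0) = max -> 4.670280
  V(1,1) = exp(-r*dt) * [p*8.905909 + (1-p)*31.163488] = 20.471604; exercise = 16.982970; V(1,1) = max -> 20.471604
  V(0,0) = exp(-r*dt) * [p*4.670280 + (1-p)*20.471604] = 12.900823; exercise = 0.000000; V(0,0) = max -> 12.900823


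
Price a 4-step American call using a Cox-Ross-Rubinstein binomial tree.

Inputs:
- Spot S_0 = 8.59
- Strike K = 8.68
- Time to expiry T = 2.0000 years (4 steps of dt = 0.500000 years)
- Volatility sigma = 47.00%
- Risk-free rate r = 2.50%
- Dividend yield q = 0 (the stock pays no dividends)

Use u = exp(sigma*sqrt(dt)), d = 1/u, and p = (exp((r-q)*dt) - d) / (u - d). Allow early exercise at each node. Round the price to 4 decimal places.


Answer: Price = V(0,0) = 2.2472

Derivation:
dt = T/N = 0.500000
u = exp(sigma*sqrt(dt)) = 1.394227; d = 1/u = 0.717243
p = (exp((r-q)*dt) - d) / (u - d) = 0.436251
Discount per step: exp(-r*dt) = 0.987578
Stock lattice S(k, i) with i counting down-moves:
  k=0: S(0,0) = 8.5900
  k=1: S(1,0) = 11.9764; S(1,1) = 6.1611
  k=2: S(2,0) = 16.6978; S(2,1) = 8.5900; S(2,2) = 4.4190
  k=3: S(3,0) = 23.2806; S(3,1) = 11.9764; S(3,2) = 6.1611; S(3,3) = 3.1695
  k=4: S(4,0) = 32.4584; S(4,1) = 16.6978; S(4,2) = 8.5900; S(4,3) = 4.4190; S(4,4) = 2.2733
Terminal payoffs V(N, i) = max(S_T - K, 0):
  V(4,0) = 23.778407; V(4,1) = 8.017836; V(4,2) = 0.000000; V(4,3) = 0.000000; V(4,4) = 0.000000
Backward induction: V(k, i) = exp(-r*dt) * [p * V(k+1, i) + (1-p) * V(k+1, i+1)]; then take max(V_cont, immediate exercise) for American.
  V(3,0) = exp(-r*dt) * [p*23.778407 + (1-p)*8.017836] = 14.708399; exercise = 14.600574; V(3,0) = max -> 14.708399
  V(3,1) = exp(-r*dt) * [p*8.017836 + (1-p)*0.000000] = 3.454342; exercise = 3.296410; V(3,1) = max -> 3.454342
  V(3,2) = exp(-r*dt) * [p*0.000000 + (1-p)*0.000000] = 0.000000; exercise = 0.000000; V(3,2) = max -> 0.000000
  V(3,3) = exp(-r*dt) * [p*0.000000 + (1-p)*0.000000] = 0.000000; exercise = 0.000000; V(3,3) = max -> 0.000000
  V(2,0) = exp(-r*dt) * [p*14.708399 + (1-p)*3.454342] = 8.260043; exercise = 8.017836; V(2,0) = max -> 8.260043
  V(2,1) = exp(-r*dt) * [p*3.454342 + (1-p)*0.000000] = 1.488242; exercise = 0.000000; V(2,1) = max -> 1.488242
  V(2,2) = exp(-r*dt) * [p*0.000000 + (1-p)*0.000000] = 0.000000; exercise = 0.000000; V(2,2) = max -> 0.000000
  V(1,0) = exp(-r*dt) * [p*8.260043 + (1-p)*1.488242] = 4.387265; exercise = 3.296410; V(1,0) = max -> 4.387265
  V(1,1) = exp(-r*dt) * [p*1.488242 + (1-p)*0.000000] = 0.641183; exercise = 0.000000; V(1,1) = max -> 0.641183
  V(0,0) = exp(-r*dt) * [p*4.387265 + (1-p)*0.641183] = 2.247151; exercise = 0.000000; V(0,0) = max -> 2.247151


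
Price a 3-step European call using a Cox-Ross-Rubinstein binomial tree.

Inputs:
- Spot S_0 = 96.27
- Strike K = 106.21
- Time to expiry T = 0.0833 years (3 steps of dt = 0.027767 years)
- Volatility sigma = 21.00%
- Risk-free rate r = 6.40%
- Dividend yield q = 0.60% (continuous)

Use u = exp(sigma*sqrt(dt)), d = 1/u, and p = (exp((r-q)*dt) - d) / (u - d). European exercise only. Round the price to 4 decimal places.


dt = T/N = 0.027767
u = exp(sigma*sqrt(dt)) = 1.035612; d = 1/u = 0.965612
p = (exp((r-q)*dt) - d) / (u - d) = 0.514278
Discount per step: exp(-r*dt) = 0.998225
Stock lattice S(k, i) with i counting down-moves:
  k=0: S(0,0) = 96.2700
  k=1: S(1,0) = 99.6984; S(1,1) = 92.9595
  k=2: S(2,0) = 103.2489; S(2,1) = 96.2700; S(2,2) = 89.7628
  k=3: S(3,0) = 106.9259; S(3,1) = 99.6984; S(3,2) = 92.9595; S(3,3) = 86.6761
Terminal payoffs V(N, i) = max(S_T - K, 0):
  V(3,0) = 0.715865; V(3,1) = 0.000000; V(3,2) = 0.000000; V(3,3) = 0.000000
Backward induction: V(k, i) = exp(-r*dt) * [p * V(k+1, i) + (1-p) * V(k+1, i+1)].
  V(2,0) = exp(-r*dt) * [p*0.715865 + (1-p)*0.000000] = 0.367500
  V(2,1) = exp(-r*dt) * [p*0.000000 + (1-p)*0.000000] = 0.000000
  V(2,2) = exp(-r*dt) * [p*0.000000 + (1-p)*0.000000] = 0.000000
  V(1,0) = exp(-r*dt) * [p*0.367500 + (1-p)*0.000000] = 0.188661
  V(1,1) = exp(-r*dt) * [p*0.000000 + (1-p)*0.000000] = 0.000000
  V(0,0) = exp(-r*dt) * [p*0.188661 + (1-p)*0.000000] = 0.096852

Answer: Price = V(0,0) = 0.0969


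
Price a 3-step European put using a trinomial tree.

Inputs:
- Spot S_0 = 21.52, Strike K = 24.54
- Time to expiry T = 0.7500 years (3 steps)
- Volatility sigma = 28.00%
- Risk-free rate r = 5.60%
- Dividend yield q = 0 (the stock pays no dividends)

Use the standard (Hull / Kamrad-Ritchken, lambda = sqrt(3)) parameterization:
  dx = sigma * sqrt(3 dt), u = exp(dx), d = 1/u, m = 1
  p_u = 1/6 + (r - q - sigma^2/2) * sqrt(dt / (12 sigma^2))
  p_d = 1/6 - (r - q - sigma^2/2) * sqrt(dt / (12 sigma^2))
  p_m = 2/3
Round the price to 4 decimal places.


Answer: Price = V(0,0) = 3.4155

Derivation:
dt = T/N = 0.250000; dx = sigma*sqrt(3*dt) = 0.242487
u = exp(dx) = 1.274415; d = 1/u = 0.784674
p_u = 0.175327, p_m = 0.666667, p_d = 0.158006
Discount per step: exp(-r*dt) = 0.986098
Stock lattice S(k, j) with j the centered position index:
  k=0: S(0,+0) = 21.5200
  k=1: S(1,-1) = 16.8862; S(1,+0) = 21.5200; S(1,+1) = 27.4254
  k=2: S(2,-2) = 13.2501; S(2,-1) = 16.8862; S(2,+0) = 21.5200; S(2,+1) = 27.4254; S(2,+2) = 34.9513
  k=3: S(3,-3) = 10.3970; S(3,-2) = 13.2501; S(3,-1) = 16.8862; S(3,+0) = 21.5200; S(3,+1) = 27.4254; S(3,+2) = 34.9513; S(3,+3) = 44.5425
Terminal payoffs V(N, j) = max(K - S_T, 0):
  V(3,-3) = 14.142957; V(3,-2) = 11.289855; V(3,-1) = 7.653819; V(3,+0) = 3.020000; V(3,+1) = 0.000000; V(3,+2) = 0.000000; V(3,+3) = 0.000000
Backward induction: V(k, j) = exp(-r*dt) * [p_u * V(k+1, j+1) + p_m * V(k+1, j) + p_d * V(k+1, j-1)]
  V(2,-2) = exp(-r*dt) * [p_u*7.653819 + p_m*11.289855 + p_d*14.142957] = 10.948807
  V(2,-1) = exp(-r*dt) * [p_u*3.020000 + p_m*7.653819 + p_d*11.289855] = 7.312803
  V(2,+0) = exp(-r*dt) * [p_u*0.000000 + p_m*3.020000 + p_d*7.653819] = 3.177882
  V(2,+1) = exp(-r*dt) * [p_u*0.000000 + p_m*0.000000 + p_d*3.020000] = 0.470545
  V(2,+2) = exp(-r*dt) * [p_u*0.000000 + p_m*0.000000 + p_d*0.000000] = 0.000000
  V(1,-1) = exp(-r*dt) * [p_u*3.177882 + p_m*7.312803 + p_d*10.948807] = 7.062778
  V(1,+0) = exp(-r*dt) * [p_u*0.470545 + p_m*3.177882 + p_d*7.312803] = 3.309893
  V(1,+1) = exp(-r*dt) * [p_u*0.000000 + p_m*0.470545 + p_d*3.177882] = 0.804481
  V(0,+0) = exp(-r*dt) * [p_u*0.804481 + p_m*3.309893 + p_d*7.062778] = 3.415454


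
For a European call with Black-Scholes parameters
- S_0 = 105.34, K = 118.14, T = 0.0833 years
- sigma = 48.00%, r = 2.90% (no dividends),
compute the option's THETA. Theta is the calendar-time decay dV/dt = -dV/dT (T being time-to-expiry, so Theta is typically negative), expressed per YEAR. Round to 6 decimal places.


d1 = -0.7410711236; d2 = -0.8796074726
phi(d1) = 0.3031487292; exp(-qT) = 1.0000000000; exp(-rT) = 0.9975872155
Theta = -S*exp(-qT)*phi(d1)*sigma/(2*sqrt(T)) - r*K*exp(-rT)*N(d2) + q*S*exp(-qT)*N(d1)
N(d1) = 0.2293251586; N(d2) = 0.1895359947; sqrt(T) = 0.2886173938
Term 1 = -105.3400 * 1.0000000000 * 0.3031487292 * 0.4800 / (2 * 0.2886173938) = -26.5544803494
Term 2 = -0.0290 * 118.1400 * 0.9975872155 * 0.1895359947 = -0.6477949202
Term 3 = 0 (no dividend yield, q = 0)
Theta = -26.5544803494 + (-0.6477949202) + (0.0000000000) = -27.202275

Answer: Theta = -27.202275


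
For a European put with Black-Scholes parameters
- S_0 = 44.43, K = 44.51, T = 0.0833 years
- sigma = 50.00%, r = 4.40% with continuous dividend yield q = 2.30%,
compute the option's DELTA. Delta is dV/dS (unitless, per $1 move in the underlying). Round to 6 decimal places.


d1 = 0.0718101829; d2 = -0.0724985140
phi(d1) = 0.3979149920; exp(-qT) = 0.9980859342; exp(-rT) = 0.9963415086
N(-d1) = 0.4713764845
Delta = -exp(-qT) * N(-d1) = -0.9980859342 * 0.4713764845 = -0.470474

Answer: Delta = -0.470474


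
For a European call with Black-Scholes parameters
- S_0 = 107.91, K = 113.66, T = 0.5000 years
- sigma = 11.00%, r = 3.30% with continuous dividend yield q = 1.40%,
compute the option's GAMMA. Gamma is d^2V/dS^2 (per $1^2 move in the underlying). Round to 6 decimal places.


d1 = -0.5064040286; d2 = -0.5841857746
phi(d1) = 0.3509326152; exp(-qT) = 0.9930244429; exp(-rT) = 0.9836353794
Gamma = exp(-qT) * phi(d1) / (S * sigma * sqrt(T)) = 0.9930244429 * 0.3509326152 / (107.9100 * 0.1100 * 0.7071067812) = 0.041519

Answer: Gamma = 0.041519


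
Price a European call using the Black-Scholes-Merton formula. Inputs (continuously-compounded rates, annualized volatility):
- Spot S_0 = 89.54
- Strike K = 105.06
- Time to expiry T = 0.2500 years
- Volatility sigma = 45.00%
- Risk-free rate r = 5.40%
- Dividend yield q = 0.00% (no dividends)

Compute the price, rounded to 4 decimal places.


d1 = (ln(S/K) + (r - q + 0.5*sigma^2) * T) / (sigma * sqrt(T)) = -0.53792739
d2 = d1 - sigma * sqrt(T) = -0.76292739
exp(-rT) = 0.98659072; exp(-qT) = 1.00000000
C = S_0 * exp(-qT) * N(d1) - K * exp(-rT) * N(d2)
N(d1) = 0.29531359; N(d2) = 0.22275335
C = 89.5400 * 1.00000000 * 0.29531359 - 105.0600 * 0.98659072 * 0.22275335 = 3.3537

Answer: Price = 3.3537


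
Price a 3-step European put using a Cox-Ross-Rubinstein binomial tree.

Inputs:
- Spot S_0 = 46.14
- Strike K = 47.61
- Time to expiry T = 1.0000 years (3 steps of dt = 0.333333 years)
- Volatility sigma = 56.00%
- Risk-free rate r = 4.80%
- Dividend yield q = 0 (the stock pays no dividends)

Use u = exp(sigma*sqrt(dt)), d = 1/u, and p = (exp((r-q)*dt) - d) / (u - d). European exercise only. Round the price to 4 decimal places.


Answer: Price = V(0,0) = 10.5006

Derivation:
dt = T/N = 0.333333
u = exp(sigma*sqrt(dt)) = 1.381702; d = 1/u = 0.723745
p = (exp((r-q)*dt) - d) / (u - d) = 0.444381
Discount per step: exp(-r*dt) = 0.984127
Stock lattice S(k, i) with i counting down-moves:
  k=0: S(0,0) = 46.1400
  k=1: S(1,0) = 63.7517; S(1,1) = 33.3936
  k=2: S(2,0) = 88.0859; S(2,1) = 46.1400; S(2,2) = 24.1684
  k=3: S(3,0) = 121.7085; S(3,1) = 63.7517; S(3,2) = 33.3936; S(3,3) = 17.4918
Terminal payoffs V(N, i) = max(K - S_T, 0):
  V(3,0) = 0.000000; V(3,1) = 0.000000; V(3,2) = 14.216405; V(3,3) = 30.118207
Backward induction: V(k, i) = exp(-r*dt) * [p * V(k+1, i) + (1-p) * V(k+1, i+1)].
  V(2,0) = exp(-r*dt) * [p*0.000000 + (1-p)*0.000000] = 0.000000
  V(2,1) = exp(-r*dt) * [p*0.000000 + (1-p)*14.216405] = 7.773527
  V(2,2) = exp(-r*dt) * [p*14.216405 + (1-p)*30.118207] = 22.685854
  V(1,0) = exp(-r*dt) * [p*0.000000 + (1-p)*7.773527] = 4.250563
  V(1,1) = exp(-r*dt) * [p*7.773527 + (1-p)*22.685854] = 15.804198
  V(0,0) = exp(-r*dt) * [p*4.250563 + (1-p)*15.804198] = 10.500620


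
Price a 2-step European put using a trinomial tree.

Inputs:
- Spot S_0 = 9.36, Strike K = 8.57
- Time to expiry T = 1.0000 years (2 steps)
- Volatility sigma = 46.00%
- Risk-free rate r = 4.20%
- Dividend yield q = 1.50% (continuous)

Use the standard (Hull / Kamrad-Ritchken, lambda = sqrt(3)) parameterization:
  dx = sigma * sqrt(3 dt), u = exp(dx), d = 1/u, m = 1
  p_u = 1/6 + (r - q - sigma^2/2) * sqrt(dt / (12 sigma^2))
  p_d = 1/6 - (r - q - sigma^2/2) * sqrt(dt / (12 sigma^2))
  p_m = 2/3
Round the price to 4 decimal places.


dt = T/N = 0.500000; dx = sigma*sqrt(3*dt) = 0.563383
u = exp(dx) = 1.756604; d = 1/u = 0.569280
p_u = 0.131699, p_m = 0.666667, p_d = 0.201634
Discount per step: exp(-r*dt) = 0.979219
Stock lattice S(k, j) with j the centered position index:
  k=0: S(0,+0) = 9.3600
  k=1: S(1,-1) = 5.3285; S(1,+0) = 9.3600; S(1,+1) = 16.4418
  k=2: S(2,-2) = 3.0334; S(2,-1) = 5.3285; S(2,+0) = 9.3600; S(2,+1) = 16.4418; S(2,+2) = 28.8818
Terminal payoffs V(N, j) = max(K - S_T, 0):
  V(2,-2) = 5.536612; V(2,-1) = 3.241538; V(2,+0) = 0.000000; V(2,+1) = 0.000000; V(2,+2) = 0.000000
Backward induction: V(k, j) = exp(-r*dt) * [p_u * V(k+1, j+1) + p_m * V(k+1, j) + p_d * V(k+1, j-1)]
  V(1,-1) = exp(-r*dt) * [p_u*0.000000 + p_m*3.241538 + p_d*5.536612] = 3.209287
  V(1,+0) = exp(-r*dt) * [p_u*0.000000 + p_m*0.000000 + p_d*3.241538] = 0.640022
  V(1,+1) = exp(-r*dt) * [p_u*0.000000 + p_m*0.000000 + p_d*0.000000] = 0.000000
  V(0,+0) = exp(-r*dt) * [p_u*0.000000 + p_m*0.640022 + p_d*3.209287] = 1.051468

Answer: Price = V(0,0) = 1.0515


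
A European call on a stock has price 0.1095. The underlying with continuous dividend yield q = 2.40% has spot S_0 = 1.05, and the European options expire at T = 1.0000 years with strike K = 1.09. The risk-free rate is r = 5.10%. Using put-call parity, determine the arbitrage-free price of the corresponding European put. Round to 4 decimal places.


Answer: Put price = 0.1202

Derivation:
Put-call parity: C - P = S_0 * exp(-qT) - K * exp(-rT).
S_0 * exp(-qT) = 1.0500 * 0.97628571 = 1.02510000
K * exp(-rT) = 1.0900 * 0.95027867 = 1.03580375
P = C - S*exp(-qT) + K*exp(-rT)
P = 0.1095 - 1.02510000 + 1.03580375 = 0.1202


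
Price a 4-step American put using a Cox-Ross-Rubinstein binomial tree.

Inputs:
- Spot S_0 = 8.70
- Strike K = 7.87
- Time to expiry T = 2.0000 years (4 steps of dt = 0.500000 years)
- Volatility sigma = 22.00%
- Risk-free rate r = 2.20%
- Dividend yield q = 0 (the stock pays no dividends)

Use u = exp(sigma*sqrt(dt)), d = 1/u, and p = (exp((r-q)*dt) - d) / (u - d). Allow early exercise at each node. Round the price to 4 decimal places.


Answer: Price = V(0,0) = 0.5701

Derivation:
dt = T/N = 0.500000
u = exp(sigma*sqrt(dt)) = 1.168316; d = 1/u = 0.855933
p = (exp((r-q)*dt) - d) / (u - d) = 0.496595
Discount per step: exp(-r*dt) = 0.989060
Stock lattice S(k, i) with i counting down-moves:
  k=0: S(0,0) = 8.7000
  k=1: S(1,0) = 10.1644; S(1,1) = 7.4466
  k=2: S(2,0) = 11.8752; S(2,1) = 8.7000; S(2,2) = 6.3738
  k=3: S(3,0) = 13.8740; S(3,1) = 10.1644; S(3,2) = 7.4466; S(3,3) = 5.4555
  k=4: S(4,0) = 16.2092; S(4,1) = 11.8752; S(4,2) = 8.7000; S(4,3) = 6.3738; S(4,4) = 4.6696
Terminal payoffs V(N, i) = max(K - S_T, 0):
  V(4,0) = 0.000000; V(4,1) = 0.000000; V(4,2) = 0.000000; V(4,3) = 1.496199; V(4,4) = 3.200420
Backward induction: V(k, i) = exp(-r*dt) * [p * V(k+1, i) + (1-p) * V(k+1, i+1)]; then take max(V_cont, immediate exercise) for American.
  V(3,0) = exp(-r*dt) * [p*0.000000 + (1-p)*0.000000] = 0.000000; exercise = 0.000000; V(3,0) = max -> 0.000000
  V(3,1) = exp(-r*dt) * [p*0.000000 + (1-p)*0.000000] = 0.000000; exercise = 0.000000; V(3,1) = max -> 0.000000
  V(3,2) = exp(-r*dt) * [p*0.000000 + (1-p)*1.496199] = 0.744954; exercise = 0.423385; V(3,2) = max -> 0.744954
  V(3,3) = exp(-r*dt) * [p*1.496199 + (1-p)*3.200420] = 2.328359; exercise = 2.414455; V(3,3) = max -> 2.414455
  V(2,0) = exp(-r*dt) * [p*0.000000 + (1-p)*0.000000] = 0.000000; exercise = 0.000000; V(2,0) = max -> 0.000000
  V(2,1) = exp(-r*dt) * [p*0.000000 + (1-p)*0.744954] = 0.370911; exercise = 0.000000; V(2,1) = max -> 0.370911
  V(2,2) = exp(-r*dt) * [p*0.744954 + (1-p)*2.414455] = 1.568046; exercise = 1.496199; V(2,2) = max -> 1.568046
  V(1,0) = exp(-r*dt) * [p*0.000000 + (1-p)*0.370911] = 0.184676; exercise = 0.000000; V(1,0) = max -> 0.184676
  V(1,1) = exp(-r*dt) * [p*0.370911 + (1-p)*1.568046] = 0.962904; exercise = 0.423385; V(1,1) = max -> 0.962904
  V(0,0) = exp(-r*dt) * [p*0.184676 + (1-p)*0.962904] = 0.570134; exercise = 0.000000; V(0,0) = max -> 0.570134


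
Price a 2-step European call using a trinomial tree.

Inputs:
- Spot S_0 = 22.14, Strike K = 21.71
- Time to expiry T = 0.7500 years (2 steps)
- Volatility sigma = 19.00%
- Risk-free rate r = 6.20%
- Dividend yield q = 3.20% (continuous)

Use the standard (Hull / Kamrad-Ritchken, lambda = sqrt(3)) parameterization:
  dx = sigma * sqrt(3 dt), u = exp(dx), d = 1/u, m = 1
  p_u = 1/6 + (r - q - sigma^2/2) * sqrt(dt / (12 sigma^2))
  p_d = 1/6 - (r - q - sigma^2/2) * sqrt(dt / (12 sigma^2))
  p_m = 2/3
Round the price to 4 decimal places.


dt = T/N = 0.375000; dx = sigma*sqrt(3*dt) = 0.201525
u = exp(dx) = 1.223267; d = 1/u = 0.817483
p_u = 0.177785, p_m = 0.666667, p_d = 0.155548
Discount per step: exp(-r*dt) = 0.977018
Stock lattice S(k, j) with j the centered position index:
  k=0: S(0,+0) = 22.1400
  k=1: S(1,-1) = 18.0991; S(1,+0) = 22.1400; S(1,+1) = 27.0831
  k=2: S(2,-2) = 14.7957; S(2,-1) = 18.0991; S(2,+0) = 22.1400; S(2,+1) = 27.0831; S(2,+2) = 33.1299
Terminal payoffs V(N, j) = max(S_T - K, 0):
  V(2,-2) = 0.000000; V(2,-1) = 0.000000; V(2,+0) = 0.430000; V(2,+1) = 5.373139; V(2,+2) = 11.419920
Backward induction: V(k, j) = exp(-r*dt) * [p_u * V(k+1, j+1) + p_m * V(k+1, j) + p_d * V(k+1, j-1)]
  V(1,-1) = exp(-r*dt) * [p_u*0.430000 + p_m*0.000000 + p_d*0.000000] = 0.074691
  V(1,+0) = exp(-r*dt) * [p_u*5.373139 + p_m*0.430000 + p_d*0.000000] = 1.213388
  V(1,+1) = exp(-r*dt) * [p_u*11.419920 + p_m*5.373139 + p_d*0.430000] = 5.548749
  V(0,+0) = exp(-r*dt) * [p_u*5.548749 + p_m*1.213388 + p_d*0.074691] = 1.765499

Answer: Price = V(0,0) = 1.7655


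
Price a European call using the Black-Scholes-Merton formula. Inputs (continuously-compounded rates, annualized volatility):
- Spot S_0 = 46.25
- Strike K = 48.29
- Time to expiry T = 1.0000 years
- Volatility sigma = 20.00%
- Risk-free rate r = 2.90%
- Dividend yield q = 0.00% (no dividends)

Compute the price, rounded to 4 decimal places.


Answer: Price = 3.3898

Derivation:
d1 = (ln(S/K) + (r - q + 0.5*sigma^2) * T) / (sigma * sqrt(T)) = 0.02918482
d2 = d1 - sigma * sqrt(T) = -0.17081518
exp(-rT) = 0.97141646; exp(-qT) = 1.00000000
C = S_0 * exp(-qT) * N(d1) - K * exp(-rT) * N(d2)
N(d1) = 0.51164141; N(d2) = 0.43218455
C = 46.2500 * 1.00000000 * 0.51164141 - 48.2900 * 0.97141646 * 0.43218455 = 3.3898


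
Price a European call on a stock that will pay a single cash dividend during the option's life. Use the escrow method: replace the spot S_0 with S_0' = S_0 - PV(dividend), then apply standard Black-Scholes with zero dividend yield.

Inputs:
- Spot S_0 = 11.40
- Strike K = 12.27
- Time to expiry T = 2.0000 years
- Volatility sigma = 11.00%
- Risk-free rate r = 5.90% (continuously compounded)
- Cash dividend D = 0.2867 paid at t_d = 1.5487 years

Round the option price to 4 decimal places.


PV(D) = D * exp(-r * t_d) = 0.2867 * 0.91267694 = 0.26166448
S_0' = S_0 - PV(D) = 11.4000 - 0.26166448 = 11.13833552
d1 = (ln(S_0'/K) + (r + sigma^2/2)*T) / (sigma*sqrt(T)) = 0.21428903
d2 = d1 - sigma*sqrt(T) = 0.05872554
exp(-rT) = 0.88869605
N(d1) = 0.58483916; N(d2) = 0.52341464
C = S_0' * N(d1) - K * exp(-rT) * N(d2) = 11.13833552 * 0.58483916 - 12.2700 * 0.88869605 * 0.52341464 = 0.8067

Answer: Price = 0.8067


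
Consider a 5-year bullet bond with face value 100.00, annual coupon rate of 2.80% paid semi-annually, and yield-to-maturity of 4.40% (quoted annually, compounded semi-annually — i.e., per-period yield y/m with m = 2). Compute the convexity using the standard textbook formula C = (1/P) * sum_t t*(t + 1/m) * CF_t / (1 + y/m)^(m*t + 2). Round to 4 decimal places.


Answer: Convexity = 24.1437

Derivation:
Coupon per period c = face * coupon_rate / m = 1.400000
Periods per year m = 2; per-period yield y/m = 0.022000
Number of cashflows N = 10
Cashflows (t years, CF_t, discount factor 1/(1+y/m)^(m*t), PV):
  t = 0.5000: CF_t = 1.400000, DF = 0.978474, PV = 1.369863
  t = 1.0000: CF_t = 1.400000, DF = 0.957411, PV = 1.340375
  t = 1.5000: CF_t = 1.400000, DF = 0.936801, PV = 1.311521
  t = 2.0000: CF_t = 1.400000, DF = 0.916635, PV = 1.283289
  t = 2.5000: CF_t = 1.400000, DF = 0.896903, PV = 1.255664
  t = 3.0000: CF_t = 1.400000, DF = 0.877596, PV = 1.228634
  t = 3.5000: CF_t = 1.400000, DF = 0.858704, PV = 1.202186
  t = 4.0000: CF_t = 1.400000, DF = 0.840220, PV = 1.176308
  t = 4.5000: CF_t = 1.400000, DF = 0.822133, PV = 1.150986
  t = 5.0000: CF_t = 101.400000, DF = 0.804435, PV = 81.569725
Price P = sum_t PV_t = 92.888551
Convexity numerator sum_t t*(t + 1/m) * CF_t / (1+y/m)^(m*t + 2):
  t = 0.5000: term = 0.655761
  t = 1.0000: term = 1.924933
  t = 1.5000: term = 3.766993
  t = 2.0000: term = 6.143172
  t = 2.5000: term = 9.016397
  t = 3.0000: term = 12.351229
  t = 3.5000: term = 16.113801
  t = 4.0000: term = 20.271766
  t = 4.5000: term = 24.794234
  t = 5.0000: term = 2147.632162
Convexity = (1/P) * sum = 2242.670449 / 92.888551 = 24.143669


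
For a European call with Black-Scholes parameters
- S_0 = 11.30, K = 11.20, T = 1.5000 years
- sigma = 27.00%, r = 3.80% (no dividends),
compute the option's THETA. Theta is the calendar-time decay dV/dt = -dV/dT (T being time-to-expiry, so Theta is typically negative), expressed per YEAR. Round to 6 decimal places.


Answer: Theta = -0.671403

Derivation:
d1 = 0.3645927809; d2 = 0.0339116656
phi(d1) = 0.3732889549; exp(-qT) = 1.0000000000; exp(-rT) = 0.9445940694
Theta = -S*exp(-qT)*phi(d1)*sigma/(2*sqrt(T)) - r*K*exp(-rT)*N(d2) + q*S*exp(-qT)*N(d1)
N(d1) = 0.6422922978; N(d2) = 0.5135262047; sqrt(T) = 1.2247448714
Term 1 = -11.3000 * 1.0000000000 * 0.3732889549 * 0.2700 / (2 * 1.2247448714) = -0.4649558565
Term 2 = -0.0380 * 11.2000 * 0.9445940694 * 0.5135262047 = -0.2064474124
Term 3 = 0 (no dividend yield, q = 0)
Theta = -0.4649558565 + (-0.2064474124) + (0.0000000000) = -0.671403
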